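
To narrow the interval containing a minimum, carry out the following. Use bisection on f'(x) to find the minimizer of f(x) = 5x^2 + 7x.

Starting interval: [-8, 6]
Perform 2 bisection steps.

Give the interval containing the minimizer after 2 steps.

Finding critical point of f(x) = 5x^2 + 7x using bisection on f'(x) = 10x + 7.
f'(x) = 0 when x = -7/10.
Starting interval: [-8, 6]
Step 1: mid = -1, f'(mid) = -3, new interval = [-1, 6]
Step 2: mid = 5/2, f'(mid) = 32, new interval = [-1, 5/2]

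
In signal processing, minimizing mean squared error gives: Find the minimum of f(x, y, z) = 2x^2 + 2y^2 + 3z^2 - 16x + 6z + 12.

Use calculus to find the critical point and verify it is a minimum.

f(x,y,z) = 2x^2 + 2y^2 + 3z^2 - 16x + 6z + 12
df/dx = 4x + (-16) = 0 => x = 4
df/dy = 4y + (0) = 0 => y = 0
df/dz = 6z + (6) = 0 => z = -1
f(4,0,-1) = 2*(4)^2 + 2*(0)^2 + 3*(-1)^2 + -16*(4) + 6*(-1) + 12 = -23
Hessian is diagonal with entries 4, 4, 6 > 0, confirmed minimum.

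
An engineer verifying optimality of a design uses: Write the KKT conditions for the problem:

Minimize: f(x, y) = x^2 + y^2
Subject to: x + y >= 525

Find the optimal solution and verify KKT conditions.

KKT conditions for min x^2 + y^2 s.t. x + y >= 525:
Stationarity: 2x = mu, 2y = mu
So x = y = mu/2.
Complementary slackness: mu*(x + y - 525) = 0
Primal feasibility: x + y >= 525; dual feasibility: mu >= 0
If mu = 0 then x = y = 0, but 0 + 0 < 525 is infeasible, so the constraint is active.
Constraint active: x + y = 2*(mu/2) = 525 => mu = 525
x = y = 525/2, f = 275625/2
Verify: stationarity 2*(525/2) = 525 = mu; primal 525/2 + 525/2 = 525 >= 525; dual mu = 525 >= 0; complementary slackness 525*(525 - 525) = 0. All KKT conditions hold.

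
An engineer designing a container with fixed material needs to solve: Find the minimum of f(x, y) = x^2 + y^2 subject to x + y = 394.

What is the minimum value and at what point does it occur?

Substitute y = 394 - x into f(x,y) = x^2 + y^2:
g(x) = x^2 + (394 - x)^2 = 2x^2 - 788x + 155236
g'(x) = 4x - 788 = 0  =>  x = 197
y = 394 - 197 = 197
Minimum value = 197^2 + 197^2 = 77618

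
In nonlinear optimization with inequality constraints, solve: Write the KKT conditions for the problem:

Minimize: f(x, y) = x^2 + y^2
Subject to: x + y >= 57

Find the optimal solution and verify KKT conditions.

KKT conditions for min x^2 + y^2 s.t. x + y >= 57:
Stationarity: 2x = mu, 2y = mu
So x = y = mu/2.
Complementary slackness: mu*(x + y - 57) = 0
Primal feasibility: x + y >= 57; dual feasibility: mu >= 0
If mu = 0 then x = y = 0, but 0 + 0 < 57 is infeasible, so the constraint is active.
Constraint active: x + y = 2*(mu/2) = 57 => mu = 57
x = y = 57/2, f = 3249/2
Verify: stationarity 2*(57/2) = 57 = mu; primal 57/2 + 57/2 = 57 >= 57; dual mu = 57 >= 0; complementary slackness 57*(57 - 57) = 0. All KKT conditions hold.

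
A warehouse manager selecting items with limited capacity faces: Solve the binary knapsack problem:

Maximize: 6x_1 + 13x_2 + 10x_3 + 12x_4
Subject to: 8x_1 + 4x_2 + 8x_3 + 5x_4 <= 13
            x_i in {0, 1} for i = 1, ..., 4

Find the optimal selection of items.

Items: item 1 (v=6, w=8), item 2 (v=13, w=4), item 3 (v=10, w=8), item 4 (v=12, w=5)
Capacity: 13
Checking all 16 subsets (w = total weight, v = total value):
  {}: w = 0, v = 0
  {1}: w = 8, v = 6
  {2}: w = 4, v = 13
  {3}: w = 8, v = 10
  {4}: w = 5, v = 12
  {1, 2}: w = 12, v = 19
  {1, 3}: w = 16 > 13, infeasible
  {1, 4}: w = 13, v = 18
  {2, 3}: w = 12, v = 23
  {2, 4}: w = 9, v = 25
  {3, 4}: w = 13, v = 22
  {1, 2, 3}: w = 20 > 13, infeasible
  {1, 2, 4}: w = 17 > 13, infeasible
  {1, 3, 4}: w = 21 > 13, infeasible
  {2, 3, 4}: w = 17 > 13, infeasible
  {1, 2, 3, 4}: w = 25 > 13, infeasible
Best feasible subset: items [2, 4]
Total weight: 9 <= 13, total value: 25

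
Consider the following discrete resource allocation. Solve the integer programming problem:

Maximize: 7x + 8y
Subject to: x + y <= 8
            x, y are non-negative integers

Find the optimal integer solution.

Objective: 7x + 8y, constraint: x + y <= 8
Coefficient of y is 8 > coefficient of x is 7, so allocate the entire budget to y.
Optimal: x = 0, y = 8, value = 64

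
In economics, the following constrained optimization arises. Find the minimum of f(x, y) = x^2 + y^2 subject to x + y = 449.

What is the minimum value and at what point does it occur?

Substitute y = 449 - x into f(x,y) = x^2 + y^2:
g(x) = x^2 + (449 - x)^2 = 2x^2 - 898x + 201601
g'(x) = 4x - 898 = 0  =>  x = 449/2
y = 449 - 449/2 = 449/2
Minimum value = (449/2)^2 + (449/2)^2 = 201601/2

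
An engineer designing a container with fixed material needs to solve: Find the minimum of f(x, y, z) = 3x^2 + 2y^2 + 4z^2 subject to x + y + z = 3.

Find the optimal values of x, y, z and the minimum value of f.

Using Lagrange multipliers on f = 3x^2 + 2y^2 + 4z^2 with constraint x + y + z = 3:
Conditions: 2*3*x = lambda, 2*2*y = lambda, 2*4*z = lambda
So x = lambda/6, y = lambda/4, z = lambda/8
Substituting into constraint: lambda * (13/24) = 3
lambda = 72/13
x = 12/13, y = 18/13, z = 9/13
Minimum value = 108/13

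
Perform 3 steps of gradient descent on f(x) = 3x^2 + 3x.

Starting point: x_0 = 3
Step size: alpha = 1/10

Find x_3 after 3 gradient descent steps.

f(x) = 3x^2 + 3x, f'(x) = 6x + (3)
Step 1: f'(3) = 21, x_1 = 3 - 1/10 * 21 = 9/10
Step 2: f'(9/10) = 42/5, x_2 = 9/10 - 1/10 * 42/5 = 3/50
Step 3: f'(3/50) = 84/25, x_3 = 3/50 - 1/10 * 84/25 = -69/250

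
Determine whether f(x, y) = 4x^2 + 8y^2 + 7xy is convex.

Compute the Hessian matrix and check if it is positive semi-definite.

f(x,y) = 4x^2 + 8y^2 + 7xy
Hessian H = [[8, 7], [7, 16]]
trace(H) = 24, det(H) = 79
Eigenvalues: (24 +/- sqrt(260)) / 2 = 20.06, 3.938
Since both eigenvalues > 0, f is convex.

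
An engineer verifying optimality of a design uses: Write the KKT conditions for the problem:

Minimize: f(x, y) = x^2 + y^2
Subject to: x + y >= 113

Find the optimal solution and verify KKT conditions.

KKT conditions for min x^2 + y^2 s.t. x + y >= 113:
Stationarity: 2x = mu, 2y = mu
So x = y = mu/2.
Complementary slackness: mu*(x + y - 113) = 0
Primal feasibility: x + y >= 113; dual feasibility: mu >= 0
If mu = 0 then x = y = 0, but 0 + 0 < 113 is infeasible, so the constraint is active.
Constraint active: x + y = 2*(mu/2) = 113 => mu = 113
x = y = 113/2, f = 12769/2
Verify: stationarity 2*(113/2) = 113 = mu; primal 113/2 + 113/2 = 113 >= 113; dual mu = 113 >= 0; complementary slackness 113*(113 - 113) = 0. All KKT conditions hold.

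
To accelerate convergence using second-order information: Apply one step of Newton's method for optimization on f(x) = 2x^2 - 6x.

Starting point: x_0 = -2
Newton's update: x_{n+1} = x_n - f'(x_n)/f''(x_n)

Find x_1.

f(x) = 2x^2 - 6x
f'(x) = 4x + (-6), f''(x) = 4
Newton step: x_1 = x_0 - f'(x_0)/f''(x_0)
f'(-2) = -14
x_1 = -2 - -14/4 = 3/2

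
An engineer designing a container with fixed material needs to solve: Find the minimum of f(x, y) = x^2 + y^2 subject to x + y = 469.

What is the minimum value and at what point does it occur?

Substitute y = 469 - x into f(x,y) = x^2 + y^2:
g(x) = x^2 + (469 - x)^2 = 2x^2 - 938x + 219961
g'(x) = 4x - 938 = 0  =>  x = 469/2
y = 469 - 469/2 = 469/2
Minimum value = (469/2)^2 + (469/2)^2 = 219961/2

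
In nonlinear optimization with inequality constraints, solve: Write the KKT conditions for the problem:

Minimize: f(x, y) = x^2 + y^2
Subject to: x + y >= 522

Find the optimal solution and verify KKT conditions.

KKT conditions for min x^2 + y^2 s.t. x + y >= 522:
Stationarity: 2x = mu, 2y = mu
So x = y = mu/2.
Complementary slackness: mu*(x + y - 522) = 0
Primal feasibility: x + y >= 522; dual feasibility: mu >= 0
If mu = 0 then x = y = 0, but 0 + 0 < 522 is infeasible, so the constraint is active.
Constraint active: x + y = 2*(mu/2) = 522 => mu = 522
x = y = 261, f = 136242
Verify: stationarity 2*261 = 522 = mu; primal 261 + 261 = 522 >= 522; dual mu = 522 >= 0; complementary slackness 522*(522 - 522) = 0. All KKT conditions hold.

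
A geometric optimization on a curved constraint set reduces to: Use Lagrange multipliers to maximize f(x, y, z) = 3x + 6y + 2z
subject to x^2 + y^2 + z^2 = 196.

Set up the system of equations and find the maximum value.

Lagrange conditions: 3 = 2*lambda*x, 6 = 2*lambda*y, 2 = 2*lambda*z
So x:3 = y:6 = z:2, i.e. x = 3t, y = 6t, z = 2t
Constraint: t^2*(3^2 + 6^2 + 2^2) = 196
  t^2 * 49 = 196  =>  t = sqrt(4)
Maximum = 3*3t + 6*6t + 2*2t = 49*sqrt(4) = 98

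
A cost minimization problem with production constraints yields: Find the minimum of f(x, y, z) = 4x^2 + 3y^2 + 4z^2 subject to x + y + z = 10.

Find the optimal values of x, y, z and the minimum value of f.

Using Lagrange multipliers on f = 4x^2 + 3y^2 + 4z^2 with constraint x + y + z = 10:
Conditions: 2*4*x = lambda, 2*3*y = lambda, 2*4*z = lambda
So x = lambda/8, y = lambda/6, z = lambda/8
Substituting into constraint: lambda * (5/12) = 10
lambda = 24
x = 3, y = 4, z = 3
Minimum value = 120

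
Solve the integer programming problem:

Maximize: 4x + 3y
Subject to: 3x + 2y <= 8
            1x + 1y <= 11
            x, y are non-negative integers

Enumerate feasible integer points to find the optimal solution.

Constraint 1: 3x + 2y <= 8
Constraint 2: 1x + 1y <= 11
Feasible x range (need y >= 0): 0 <= x <= min(8/3, 11/1) => x in {0, ..., 2}.
Enumerate feasible integer points row by row (the coefficient of y is 3 > 0, so for each x the largest feasible y gives the best value):
  x = 0: y <= min((8 - 3*0)/2, (11 - 1*0)/1) => y in {0, ..., 4}; best 4*0 + 3*4 = 12
  x = 1: y <= min((8 - 3*1)/2, (11 - 1*1)/1) => y in {0, ..., 2}; best 4*1 + 3*2 = 10
  x = 2: y <= min((8 - 3*2)/2, (11 - 1*2)/1) => y in {0, ..., 1}; best 4*2 + 3*1 = 11
The maximum 4x + 3y = 12 is achieved at x = 0, y = 4.
Check: 3*0 + 2*4 = 8 <= 8 and 1*0 + 1*4 = 4 <= 11.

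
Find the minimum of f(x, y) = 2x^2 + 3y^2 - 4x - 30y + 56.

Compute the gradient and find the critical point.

f(x,y) = 2x^2 + 3y^2 - 4x - 30y + 56
df/dx = 4x + (-4) = 0  =>  x = 1
df/dy = 6y + (-30) = 0  =>  y = 5
f(1, 5) = 2*(1)^2 + 3*(5)^2 + -4*(1) + -30*(5) + 56 = -21
Hessian is diagonal with entries 4, 6 > 0, so this is a minimum.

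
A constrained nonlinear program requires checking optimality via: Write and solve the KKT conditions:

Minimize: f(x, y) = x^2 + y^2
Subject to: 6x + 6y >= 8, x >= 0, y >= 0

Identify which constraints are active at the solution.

KKT conditions for min x^2 + y^2 s.t. 6x + 6y >= 8, x >= 0, y >= 0:
Stationarity: 2x = mu*6 + mu_x, 2y = mu*6 + mu_y, with mu, mu_x, mu_y >= 0
Complementary slackness: mu*(6x + 6y - 8) = 0, mu_x*x = 0, mu_y*y = 0
(0, 0) is infeasible (6*0 + 6*0 < 8), so if mu = 0 stationarity would force x = mu_x/2 >= 0, y = mu_y/2 >= 0 with mu_x*x = mu_y*y = 0, i.e. x = y = 0: contradiction. Hence mu > 0 and 6x + 6y = 8 is active.
Try x > 0, y > 0 (so mu_x = mu_y = 0): x = 6*mu/2, y = 6*mu/2
Substitute: 6*(6*mu/2) + 6*(6*mu/2) = 8
  mu*72/2 = 8 => mu = 2/9
x* = 2/3 > 0, y* = 2/3 > 0, consistent with mu_x = mu_y = 0.
f is convex and the constraints are linear, so this KKT point is the global minimum.
f* = 8/9
Active constraints: 6x + 6y >= 8 (holds with equality, mu = 2/9 > 0); x >= 0 and y >= 0 are inactive (mu_x = mu_y = 0).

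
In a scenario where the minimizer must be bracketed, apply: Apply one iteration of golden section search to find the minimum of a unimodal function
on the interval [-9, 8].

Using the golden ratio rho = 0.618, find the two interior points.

Golden section search on [-9, 8].
Golden ratio rho = 0.618 (approx).
Interior points:
  x_1 = -9 + (1-0.618)*17 = -2.5060
  x_2 = -9 + 0.618*17 = 1.5060
Compare f(x_1) and f(x_2) to determine which subinterval to keep.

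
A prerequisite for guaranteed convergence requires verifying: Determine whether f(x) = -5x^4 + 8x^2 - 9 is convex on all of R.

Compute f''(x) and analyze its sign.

f(x) = -5x^4 + 8x^2 - 9
f'(x) = -20x^3 + 16x
f''(x) = -60x^2 + 16
f''(x) = -60x^2 + 16 -> -inf as |x| -> inf
Therefore, f is not globally convex on R.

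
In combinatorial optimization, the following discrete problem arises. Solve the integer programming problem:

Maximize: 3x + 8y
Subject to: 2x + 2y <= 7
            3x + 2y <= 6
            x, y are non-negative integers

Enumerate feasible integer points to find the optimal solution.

Constraint 1: 2x + 2y <= 7
Constraint 2: 3x + 2y <= 6
Feasible x range (need y >= 0): 0 <= x <= min(7/2, 6/3) => x in {0, ..., 2}.
Enumerate feasible integer points row by row (the coefficient of y is 8 > 0, so for each x the largest feasible y gives the best value):
  x = 0: y <= min((7 - 2*0)/2, (6 - 3*0)/2) => y in {0, ..., 3}; best 3*0 + 8*3 = 24
  x = 1: y <= min((7 - 2*1)/2, (6 - 3*1)/2) => y in {0, ..., 1}; best 3*1 + 8*1 = 11
  x = 2: y <= min((7 - 2*2)/2, (6 - 3*2)/2) => y in {0}; best 3*2 + 8*0 = 6
The maximum 3x + 8y = 24 is achieved at x = 0, y = 3.
Check: 2*0 + 2*3 = 6 <= 7 and 3*0 + 2*3 = 6 <= 6.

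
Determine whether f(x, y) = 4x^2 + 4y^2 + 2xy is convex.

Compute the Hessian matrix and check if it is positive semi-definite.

f(x,y) = 4x^2 + 4y^2 + 2xy
Hessian H = [[8, 2], [2, 8]]
trace(H) = 16, det(H) = 60
Eigenvalues: (16 +/- sqrt(16)) / 2 = 10, 6
Since both eigenvalues > 0, f is convex.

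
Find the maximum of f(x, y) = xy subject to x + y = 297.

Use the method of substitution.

Substitute y = 297 - x into f(x,y) = xy:
g(x) = x(297 - x) = 297x - x^2
g'(x) = 297 - 2x = 0  =>  x = 297/2
y = 297 - 297/2 = 297/2
Maximum value = (297/2) * (297/2) = 88209/4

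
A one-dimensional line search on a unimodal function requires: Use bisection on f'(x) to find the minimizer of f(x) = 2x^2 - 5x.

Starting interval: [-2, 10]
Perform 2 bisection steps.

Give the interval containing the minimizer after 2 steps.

Finding critical point of f(x) = 2x^2 - 5x using bisection on f'(x) = 4x + -5.
f'(x) = 0 when x = 5/4.
Starting interval: [-2, 10]
Step 1: mid = 4, f'(mid) = 11, new interval = [-2, 4]
Step 2: mid = 1, f'(mid) = -1, new interval = [1, 4]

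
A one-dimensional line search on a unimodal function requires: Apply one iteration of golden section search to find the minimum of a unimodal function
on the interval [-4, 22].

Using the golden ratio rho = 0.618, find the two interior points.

Golden section search on [-4, 22].
Golden ratio rho = 0.618 (approx).
Interior points:
  x_1 = -4 + (1-0.618)*26 = 5.9320
  x_2 = -4 + 0.618*26 = 12.0680
Compare f(x_1) and f(x_2) to determine which subinterval to keep.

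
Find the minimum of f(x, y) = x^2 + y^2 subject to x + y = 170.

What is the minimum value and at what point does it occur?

Substitute y = 170 - x into f(x,y) = x^2 + y^2:
g(x) = x^2 + (170 - x)^2 = 2x^2 - 340x + 28900
g'(x) = 4x - 340 = 0  =>  x = 85
y = 170 - 85 = 85
Minimum value = 85^2 + 85^2 = 14450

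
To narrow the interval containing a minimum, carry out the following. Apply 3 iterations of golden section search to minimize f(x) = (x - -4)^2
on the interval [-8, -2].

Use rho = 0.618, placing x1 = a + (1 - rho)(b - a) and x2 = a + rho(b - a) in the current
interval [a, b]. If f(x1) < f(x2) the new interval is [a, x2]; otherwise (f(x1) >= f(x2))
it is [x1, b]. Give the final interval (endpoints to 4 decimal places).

Golden section search for min of f(x) = (x - -4)^2 on [-8, -2].
Each step: x1 = a + (1 - rho)(b - a), x2 = a + rho(b - a); if f(x1) < f(x2) keep [a, x2], otherwise keep [x1, b].
Step 1: [-8.0000, -2.0000], x1=-5.7080 (f=2.9173), x2=-4.2920 (f=0.0853); f(x1) > f(x2) => keep [-5.7080, -2.0000]
Step 2: [-5.7080, -2.0000], x1=-4.2915 (f=0.0850), x2=-3.4165 (f=0.3405); f(x1) < f(x2) => keep [-5.7080, -3.4165]
Step 3: [-5.7080, -3.4165], x1=-4.8326 (f=0.6933), x2=-4.2918 (f=0.0852); f(x1) > f(x2) => keep [-4.8326, -3.4165]
Final interval: [-4.8326, -3.4165]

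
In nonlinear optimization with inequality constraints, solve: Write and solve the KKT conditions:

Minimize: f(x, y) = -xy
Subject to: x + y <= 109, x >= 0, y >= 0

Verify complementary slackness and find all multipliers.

Problem: min -xy s.t. x + y <= 109 (multiplier lambda), x >= 0 (mu_x), y >= 0 (mu_y)
KKT stationarity: -y + lambda - mu_x = 0, -x + lambda - mu_y = 0, with lambda, mu_x, mu_y >= 0
Complementary slackness: lambda*(x + y - 109) = 0, mu_x*x = 0, mu_y*y = 0
If lambda = 0: y = -mu_x <= 0 and x = -mu_y <= 0 force x = y = 0 with f = 0; but x = y = 109/2 is feasible with f = -11881/4 < 0, so this is not the minimum. Hence lambda > 0 and x + y = 109.
Try x > 0, y > 0 (so mu_x = mu_y = 0): y = lambda, x = lambda => x = y = lambda
x + y = 109 => 2*lambda = 109 => lambda = 109/2
x* = y* = 109/2 > 0, consistent with mu_x = mu_y = 0.
(Any feasible point with x = 0 or y = 0 has f = 0 > -11881/4, so the minimum is not on those boundaries.)
min(-xy) = -11881/4 (i.e. max xy = 11881/4)
Multipliers: lambda = 109/2, mu_x = 0, mu_y = 0
Complementary slackness: lambda*(x + y - 109) = 109/2*(109/2 + 109/2 - 109) = 0, mu_x*x = 0*109/2 = 0, mu_y*y = 0*109/2 = 0. Satisfied.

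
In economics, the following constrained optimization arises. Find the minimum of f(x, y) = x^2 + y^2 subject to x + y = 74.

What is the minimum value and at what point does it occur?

Substitute y = 74 - x into f(x,y) = x^2 + y^2:
g(x) = x^2 + (74 - x)^2 = 2x^2 - 148x + 5476
g'(x) = 4x - 148 = 0  =>  x = 37
y = 74 - 37 = 37
Minimum value = 37^2 + 37^2 = 2738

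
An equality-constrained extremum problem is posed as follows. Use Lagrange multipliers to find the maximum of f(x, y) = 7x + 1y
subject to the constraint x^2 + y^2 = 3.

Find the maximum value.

Set up Lagrange conditions: grad f = lambda * grad g
  7 = 2*lambda*x
  1 = 2*lambda*y
From these: x/y = 7/1, so x = 7t, y = 1t for some t.
Substitute into constraint: (7t)^2 + (1t)^2 = 3
  t^2 * 50 = 3
  t = sqrt(3/50)
Maximum = 7*x + 1*y = (7^2 + 1^2)*t = 50 * sqrt(3/50) = sqrt(150)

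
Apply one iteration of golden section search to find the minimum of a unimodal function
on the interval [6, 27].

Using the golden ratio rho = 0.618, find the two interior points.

Golden section search on [6, 27].
Golden ratio rho = 0.618 (approx).
Interior points:
  x_1 = 6 + (1-0.618)*21 = 14.0220
  x_2 = 6 + 0.618*21 = 18.9780
Compare f(x_1) and f(x_2) to determine which subinterval to keep.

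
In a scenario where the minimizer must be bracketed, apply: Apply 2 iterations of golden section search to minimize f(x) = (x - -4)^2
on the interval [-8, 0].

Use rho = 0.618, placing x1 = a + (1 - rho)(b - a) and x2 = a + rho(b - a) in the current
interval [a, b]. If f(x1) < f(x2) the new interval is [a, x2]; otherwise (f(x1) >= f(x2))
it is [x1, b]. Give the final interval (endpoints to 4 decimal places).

Golden section search for min of f(x) = (x - -4)^2 on [-8, 0].
Each step: x1 = a + (1 - rho)(b - a), x2 = a + rho(b - a); if f(x1) < f(x2) keep [a, x2], otherwise keep [x1, b].
Step 1: [-8.0000, 0.0000], x1=-4.9440 (f=0.8911), x2=-3.0560 (f=0.8911); f(x1) = f(x2) (tie, not '<') => keep [-4.9440, 0.0000]
Step 2: [-4.9440, 0.0000], x1=-3.0554 (f=0.8923), x2=-1.8886 (f=4.4580); f(x1) < f(x2) => keep [-4.9440, -1.8886]
Final interval: [-4.9440, -1.8886]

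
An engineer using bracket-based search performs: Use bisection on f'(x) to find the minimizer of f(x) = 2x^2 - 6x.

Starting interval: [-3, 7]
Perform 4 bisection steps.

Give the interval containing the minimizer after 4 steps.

Finding critical point of f(x) = 2x^2 - 6x using bisection on f'(x) = 4x + -6.
f'(x) = 0 when x = 3/2.
Starting interval: [-3, 7]
Step 1: mid = 2, f'(mid) = 2, new interval = [-3, 2]
Step 2: mid = -1/2, f'(mid) = -8, new interval = [-1/2, 2]
Step 3: mid = 3/4, f'(mid) = -3, new interval = [3/4, 2]
Step 4: mid = 11/8, f'(mid) = -1/2, new interval = [11/8, 2]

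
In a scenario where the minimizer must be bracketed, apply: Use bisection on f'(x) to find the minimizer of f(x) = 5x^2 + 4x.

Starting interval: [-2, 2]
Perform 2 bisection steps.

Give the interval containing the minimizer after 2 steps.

Finding critical point of f(x) = 5x^2 + 4x using bisection on f'(x) = 10x + 4.
f'(x) = 0 when x = -2/5.
Starting interval: [-2, 2]
Step 1: mid = 0, f'(mid) = 4, new interval = [-2, 0]
Step 2: mid = -1, f'(mid) = -6, new interval = [-1, 0]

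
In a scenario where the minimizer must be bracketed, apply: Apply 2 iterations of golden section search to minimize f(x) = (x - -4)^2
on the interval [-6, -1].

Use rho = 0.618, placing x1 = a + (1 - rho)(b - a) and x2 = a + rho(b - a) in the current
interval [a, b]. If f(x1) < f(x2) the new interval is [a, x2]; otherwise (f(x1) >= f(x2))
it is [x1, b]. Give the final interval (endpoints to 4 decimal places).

Golden section search for min of f(x) = (x - -4)^2 on [-6, -1].
Each step: x1 = a + (1 - rho)(b - a), x2 = a + rho(b - a); if f(x1) < f(x2) keep [a, x2], otherwise keep [x1, b].
Step 1: [-6.0000, -1.0000], x1=-4.0900 (f=0.0081), x2=-2.9100 (f=1.1881); f(x1) < f(x2) => keep [-6.0000, -2.9100]
Step 2: [-6.0000, -2.9100], x1=-4.8196 (f=0.6718), x2=-4.0904 (f=0.0082); f(x1) > f(x2) => keep [-4.8196, -2.9100]
Final interval: [-4.8196, -2.9100]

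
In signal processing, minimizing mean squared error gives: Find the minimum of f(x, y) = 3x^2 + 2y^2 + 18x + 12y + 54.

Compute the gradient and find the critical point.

f(x,y) = 3x^2 + 2y^2 + 18x + 12y + 54
df/dx = 6x + (18) = 0  =>  x = -3
df/dy = 4y + (12) = 0  =>  y = -3
f(-3, -3) = 3*(-3)^2 + 2*(-3)^2 + 18*(-3) + 12*(-3) + 54 = 9
Hessian is diagonal with entries 6, 4 > 0, so this is a minimum.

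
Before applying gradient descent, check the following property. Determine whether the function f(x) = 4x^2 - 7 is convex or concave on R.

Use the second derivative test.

f(x) = 4x^2 - 7
f'(x) = 8x + 0
f''(x) = 8
Since f''(x) = 8 > 0 for all x, f is convex on R.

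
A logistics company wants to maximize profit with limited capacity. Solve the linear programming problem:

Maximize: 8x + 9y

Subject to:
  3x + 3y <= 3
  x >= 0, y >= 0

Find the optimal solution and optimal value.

The feasible region has vertices at [(0, 0), (1, 0), (0, 1)].
Checking objective 8x + 9y at each vertex:
  (0, 0): 8*0 + 9*0 = 0
  (1, 0): 8*1 + 9*0 = 8
  (0, 1): 8*0 + 9*1 = 9
Maximum is 9 at (0, 1).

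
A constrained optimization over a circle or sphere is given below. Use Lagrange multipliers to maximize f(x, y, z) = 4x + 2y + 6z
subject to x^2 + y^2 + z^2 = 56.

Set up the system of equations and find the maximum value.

Lagrange conditions: 4 = 2*lambda*x, 2 = 2*lambda*y, 6 = 2*lambda*z
So x:4 = y:2 = z:6, i.e. x = 4t, y = 2t, z = 6t
Constraint: t^2*(4^2 + 2^2 + 6^2) = 56
  t^2 * 56 = 56  =>  t = sqrt(1)
Maximum = 4*4t + 2*2t + 6*6t = 56*sqrt(1) = 56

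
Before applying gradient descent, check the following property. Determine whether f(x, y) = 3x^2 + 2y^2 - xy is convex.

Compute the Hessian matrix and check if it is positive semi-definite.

f(x,y) = 3x^2 + 2y^2 - xy
Hessian H = [[6, -1], [-1, 4]]
trace(H) = 10, det(H) = 23
Eigenvalues: (10 +/- sqrt(8)) / 2 = 6.414, 3.586
Since both eigenvalues > 0, f is convex.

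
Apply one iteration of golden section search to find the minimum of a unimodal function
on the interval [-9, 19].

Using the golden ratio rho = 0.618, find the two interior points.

Golden section search on [-9, 19].
Golden ratio rho = 0.618 (approx).
Interior points:
  x_1 = -9 + (1-0.618)*28 = 1.6960
  x_2 = -9 + 0.618*28 = 8.3040
Compare f(x_1) and f(x_2) to determine which subinterval to keep.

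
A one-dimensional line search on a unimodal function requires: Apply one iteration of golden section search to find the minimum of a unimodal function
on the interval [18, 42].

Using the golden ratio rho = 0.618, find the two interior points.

Golden section search on [18, 42].
Golden ratio rho = 0.618 (approx).
Interior points:
  x_1 = 18 + (1-0.618)*24 = 27.1680
  x_2 = 18 + 0.618*24 = 32.8320
Compare f(x_1) and f(x_2) to determine which subinterval to keep.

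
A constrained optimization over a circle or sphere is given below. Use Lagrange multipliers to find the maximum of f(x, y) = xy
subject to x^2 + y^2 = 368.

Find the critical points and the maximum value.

Lagrange conditions: y = 2*lambda*x and x = 2*lambda*y
If x = 0 then y = 0, violating the constraint, so x, y != 0.
Dividing: y/x = x/y => x^2 = y^2 => y = x or y = -x
Constraint: 2x^2 = 368 => x^2 = 184 => x = +/-sqrt(184)
Critical points: (sqrt(184), sqrt(184)), (-sqrt(184), -sqrt(184)), (sqrt(184), -sqrt(184)), (-sqrt(184), sqrt(184))
  y = x:  xy = x^2 = 184  at (sqrt(184), sqrt(184)) and (-sqrt(184), -sqrt(184))
  y = -x: xy = -x^2 = -184 at (sqrt(184), -sqrt(184)) and (-sqrt(184), sqrt(184))
Maximum xy = 184 at (sqrt(184), sqrt(184)) and (-sqrt(184), -sqrt(184))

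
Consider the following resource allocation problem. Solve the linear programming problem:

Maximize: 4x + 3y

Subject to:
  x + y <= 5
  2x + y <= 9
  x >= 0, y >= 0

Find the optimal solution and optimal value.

Feasible vertices: (0, 0), (0, 5), (4, 1), (9/2, 0)
Objective 4x + 3y at each:
  (0, 0): 0
  (0, 5): 15
  (4, 1): 19
  (9/2, 0): 18
Maximum is 19 at (4, 1).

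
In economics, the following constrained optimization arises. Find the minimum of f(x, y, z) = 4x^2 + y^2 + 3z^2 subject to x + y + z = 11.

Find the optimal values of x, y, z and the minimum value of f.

Using Lagrange multipliers on f = 4x^2 + y^2 + 3z^2 with constraint x + y + z = 11:
Conditions: 2*4*x = lambda, 2*1*y = lambda, 2*3*z = lambda
So x = lambda/8, y = lambda/2, z = lambda/6
Substituting into constraint: lambda * (19/24) = 11
lambda = 264/19
x = 33/19, y = 132/19, z = 44/19
Minimum value = 1452/19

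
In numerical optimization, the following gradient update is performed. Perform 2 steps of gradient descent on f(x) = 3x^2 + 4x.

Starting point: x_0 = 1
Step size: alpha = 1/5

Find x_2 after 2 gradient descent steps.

f(x) = 3x^2 + 4x, f'(x) = 6x + (4)
Step 1: f'(1) = 10, x_1 = 1 - 1/5 * 10 = -1
Step 2: f'(-1) = -2, x_2 = -1 - 1/5 * -2 = -3/5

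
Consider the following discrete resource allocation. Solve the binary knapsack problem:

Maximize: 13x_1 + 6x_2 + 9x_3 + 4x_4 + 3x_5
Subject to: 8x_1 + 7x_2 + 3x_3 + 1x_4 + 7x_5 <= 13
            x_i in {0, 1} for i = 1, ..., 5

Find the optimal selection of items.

Items: item 1 (v=13, w=8), item 2 (v=6, w=7), item 3 (v=9, w=3), item 4 (v=4, w=1), item 5 (v=3, w=7)
Capacity: 13
Checking all 32 subsets (w = total weight, v = total value):
  {}: w = 0, v = 0
  {1}: w = 8, v = 13
  {2}: w = 7, v = 6
  {3}: w = 3, v = 9
  {4}: w = 1, v = 4
  {5}: w = 7, v = 3
  {1, 2}: w = 15 > 13, infeasible
  {1, 3}: w = 11, v = 22
  {1, 4}: w = 9, v = 17
  {1, 5}: w = 15 > 13, infeasible
  {2, 3}: w = 10, v = 15
  {2, 4}: w = 8, v = 10
  {2, 5}: w = 14 > 13, infeasible
  {3, 4}: w = 4, v = 13
  {3, 5}: w = 10, v = 12
  {4, 5}: w = 8, v = 7
  {1, 2, 3}: w = 18 > 13, infeasible
  {1, 2, 4}: w = 16 > 13, infeasible
  {1, 2, 5}: w = 22 > 13, infeasible
  {1, 3, 4}: w = 12, v = 26
  {1, 3, 5}: w = 18 > 13, infeasible
  {1, 4, 5}: w = 16 > 13, infeasible
  {2, 3, 4}: w = 11, v = 19
  {2, 3, 5}: w = 17 > 13, infeasible
  {2, 4, 5}: w = 15 > 13, infeasible
  {3, 4, 5}: w = 11, v = 16
  {1, 2, 3, 4}: w = 19 > 13, infeasible
  {1, 2, 3, 5}: w = 25 > 13, infeasible
  {1, 2, 4, 5}: w = 23 > 13, infeasible
  {1, 3, 4, 5}: w = 19 > 13, infeasible
  {2, 3, 4, 5}: w = 18 > 13, infeasible
  {1, 2, 3, 4, 5}: w = 26 > 13, infeasible
Best feasible subset: items [1, 3, 4]
Total weight: 12 <= 13, total value: 26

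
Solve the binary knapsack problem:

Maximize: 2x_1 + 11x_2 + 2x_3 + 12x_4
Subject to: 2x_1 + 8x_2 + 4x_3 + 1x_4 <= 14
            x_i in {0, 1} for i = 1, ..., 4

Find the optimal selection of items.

Items: item 1 (v=2, w=2), item 2 (v=11, w=8), item 3 (v=2, w=4), item 4 (v=12, w=1)
Capacity: 14
Checking all 16 subsets (w = total weight, v = total value):
  {}: w = 0, v = 0
  {1}: w = 2, v = 2
  {2}: w = 8, v = 11
  {3}: w = 4, v = 2
  {4}: w = 1, v = 12
  {1, 2}: w = 10, v = 13
  {1, 3}: w = 6, v = 4
  {1, 4}: w = 3, v = 14
  {2, 3}: w = 12, v = 13
  {2, 4}: w = 9, v = 23
  {3, 4}: w = 5, v = 14
  {1, 2, 3}: w = 14, v = 15
  {1, 2, 4}: w = 11, v = 25
  {1, 3, 4}: w = 7, v = 16
  {2, 3, 4}: w = 13, v = 25
  {1, 2, 3, 4}: w = 15 > 14, infeasible
Best feasible subset: items [1, 2, 4]
(The same value 25 is also attained by {2, 3, 4}.)
Total weight: 11 <= 14, total value: 25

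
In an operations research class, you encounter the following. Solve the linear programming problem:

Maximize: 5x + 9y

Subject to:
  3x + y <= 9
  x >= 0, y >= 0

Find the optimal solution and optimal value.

The feasible region has vertices at [(0, 0), (3, 0), (0, 9)].
Checking objective 5x + 9y at each vertex:
  (0, 0): 5*0 + 9*0 = 0
  (3, 0): 5*3 + 9*0 = 15
  (0, 9): 5*0 + 9*9 = 81
Maximum is 81 at (0, 9).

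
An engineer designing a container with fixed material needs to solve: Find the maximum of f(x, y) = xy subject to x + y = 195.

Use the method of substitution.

Substitute y = 195 - x into f(x,y) = xy:
g(x) = x(195 - x) = 195x - x^2
g'(x) = 195 - 2x = 0  =>  x = 195/2
y = 195 - 195/2 = 195/2
Maximum value = (195/2) * (195/2) = 38025/4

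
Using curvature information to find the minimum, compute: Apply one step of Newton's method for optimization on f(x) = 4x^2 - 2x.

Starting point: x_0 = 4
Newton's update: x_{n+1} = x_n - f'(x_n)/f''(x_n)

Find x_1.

f(x) = 4x^2 - 2x
f'(x) = 8x + (-2), f''(x) = 8
Newton step: x_1 = x_0 - f'(x_0)/f''(x_0)
f'(4) = 30
x_1 = 4 - 30/8 = 1/4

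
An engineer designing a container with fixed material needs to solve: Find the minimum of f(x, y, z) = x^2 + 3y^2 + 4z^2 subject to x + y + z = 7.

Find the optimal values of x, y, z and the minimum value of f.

Using Lagrange multipliers on f = x^2 + 3y^2 + 4z^2 with constraint x + y + z = 7:
Conditions: 2*1*x = lambda, 2*3*y = lambda, 2*4*z = lambda
So x = lambda/2, y = lambda/6, z = lambda/8
Substituting into constraint: lambda * (19/24) = 7
lambda = 168/19
x = 84/19, y = 28/19, z = 21/19
Minimum value = 588/19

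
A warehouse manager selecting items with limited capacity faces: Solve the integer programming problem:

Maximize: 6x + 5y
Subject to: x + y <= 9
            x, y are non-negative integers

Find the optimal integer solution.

Objective: 6x + 5y, constraint: x + y <= 9
Coefficient of x is 6 >= coefficient of y is 5, so allocate the entire budget to x.
Optimal: x = 9, y = 0, value = 54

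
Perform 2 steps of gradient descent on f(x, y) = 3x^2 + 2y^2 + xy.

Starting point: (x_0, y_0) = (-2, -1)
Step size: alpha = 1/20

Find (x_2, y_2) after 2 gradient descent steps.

f(x,y) = 3x^2 + 2y^2 + xy
grad_x = 6x + 1y, grad_y = 4y + 1x
Step 1: grad = (-13, -6), (-27/20, -7/10)
Step 2: grad = (-44/5, -83/20), (-91/100, -197/400)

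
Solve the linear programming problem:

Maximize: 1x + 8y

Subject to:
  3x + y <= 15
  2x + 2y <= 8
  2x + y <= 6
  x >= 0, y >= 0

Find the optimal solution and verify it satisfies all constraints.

Feasible vertices: (0, 0), (0, 4), (2, 2), (3, 0)
Objective 1x + 8y at each vertex:
  (0, 0): 0
  (0, 4): 32
  (2, 2): 18
  (3, 0): 3
Maximum is 32 at (0, 4).
Verify constraints at (x, y) = (0, 4):
  3*0 + 1*4 = 4 <= 15
  2*0 + 2*4 = 8 <= 8 (active)
  2*0 + 1*4 = 4 <= 6
  x = 0 >= 0, y = 4 >= 0. All constraints satisfied.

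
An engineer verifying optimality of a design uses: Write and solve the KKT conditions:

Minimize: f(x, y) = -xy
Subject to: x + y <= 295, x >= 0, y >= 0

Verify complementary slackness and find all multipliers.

Problem: min -xy s.t. x + y <= 295 (multiplier lambda), x >= 0 (mu_x), y >= 0 (mu_y)
KKT stationarity: -y + lambda - mu_x = 0, -x + lambda - mu_y = 0, with lambda, mu_x, mu_y >= 0
Complementary slackness: lambda*(x + y - 295) = 0, mu_x*x = 0, mu_y*y = 0
If lambda = 0: y = -mu_x <= 0 and x = -mu_y <= 0 force x = y = 0 with f = 0; but x = y = 295/2 is feasible with f = -87025/4 < 0, so this is not the minimum. Hence lambda > 0 and x + y = 295.
Try x > 0, y > 0 (so mu_x = mu_y = 0): y = lambda, x = lambda => x = y = lambda
x + y = 295 => 2*lambda = 295 => lambda = 295/2
x* = y* = 295/2 > 0, consistent with mu_x = mu_y = 0.
(Any feasible point with x = 0 or y = 0 has f = 0 > -87025/4, so the minimum is not on those boundaries.)
min(-xy) = -87025/4 (i.e. max xy = 87025/4)
Multipliers: lambda = 295/2, mu_x = 0, mu_y = 0
Complementary slackness: lambda*(x + y - 295) = 295/2*(295/2 + 295/2 - 295) = 0, mu_x*x = 0*295/2 = 0, mu_y*y = 0*295/2 = 0. Satisfied.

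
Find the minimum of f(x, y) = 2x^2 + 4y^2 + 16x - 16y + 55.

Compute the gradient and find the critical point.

f(x,y) = 2x^2 + 4y^2 + 16x - 16y + 55
df/dx = 4x + (16) = 0  =>  x = -4
df/dy = 8y + (-16) = 0  =>  y = 2
f(-4, 2) = 2*(-4)^2 + 4*(2)^2 + 16*(-4) + -16*(2) + 55 = 7
Hessian is diagonal with entries 4, 8 > 0, so this is a minimum.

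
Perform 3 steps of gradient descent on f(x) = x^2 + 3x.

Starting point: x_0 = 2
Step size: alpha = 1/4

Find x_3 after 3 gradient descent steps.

f(x) = x^2 + 3x, f'(x) = 2x + (3)
Step 1: f'(2) = 7, x_1 = 2 - 1/4 * 7 = 1/4
Step 2: f'(1/4) = 7/2, x_2 = 1/4 - 1/4 * 7/2 = -5/8
Step 3: f'(-5/8) = 7/4, x_3 = -5/8 - 1/4 * 7/4 = -17/16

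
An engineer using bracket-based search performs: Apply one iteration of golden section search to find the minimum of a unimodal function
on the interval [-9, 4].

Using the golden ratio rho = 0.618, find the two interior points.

Golden section search on [-9, 4].
Golden ratio rho = 0.618 (approx).
Interior points:
  x_1 = -9 + (1-0.618)*13 = -4.0340
  x_2 = -9 + 0.618*13 = -0.9660
Compare f(x_1) and f(x_2) to determine which subinterval to keep.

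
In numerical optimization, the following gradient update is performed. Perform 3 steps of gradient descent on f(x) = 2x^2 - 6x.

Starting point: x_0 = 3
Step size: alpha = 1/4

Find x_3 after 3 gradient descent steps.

f(x) = 2x^2 - 6x, f'(x) = 4x + (-6)
Step 1: f'(3) = 6, x_1 = 3 - 1/4 * 6 = 3/2
Step 2: f'(3/2) = 0, x_2 = 3/2 - 1/4 * 0 = 3/2
Step 3: f'(3/2) = 0, x_3 = 3/2 - 1/4 * 0 = 3/2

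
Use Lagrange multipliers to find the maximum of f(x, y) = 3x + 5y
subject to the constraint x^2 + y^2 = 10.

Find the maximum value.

Set up Lagrange conditions: grad f = lambda * grad g
  3 = 2*lambda*x
  5 = 2*lambda*y
From these: x/y = 3/5, so x = 3t, y = 5t for some t.
Substitute into constraint: (3t)^2 + (5t)^2 = 10
  t^2 * 34 = 10
  t = sqrt(10/34)
Maximum = 3*x + 5*y = (3^2 + 5^2)*t = 34 * sqrt(10/34) = sqrt(340)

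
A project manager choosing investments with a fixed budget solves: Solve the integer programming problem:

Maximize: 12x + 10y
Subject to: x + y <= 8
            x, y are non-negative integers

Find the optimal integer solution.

Objective: 12x + 10y, constraint: x + y <= 8
Coefficient of x is 12 >= coefficient of y is 10, so allocate the entire budget to x.
Optimal: x = 8, y = 0, value = 96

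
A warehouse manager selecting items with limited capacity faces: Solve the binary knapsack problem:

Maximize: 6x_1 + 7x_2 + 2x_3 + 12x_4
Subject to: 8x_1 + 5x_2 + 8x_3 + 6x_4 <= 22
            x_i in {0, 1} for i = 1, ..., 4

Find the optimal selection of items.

Items: item 1 (v=6, w=8), item 2 (v=7, w=5), item 3 (v=2, w=8), item 4 (v=12, w=6)
Capacity: 22
Checking all 16 subsets (w = total weight, v = total value):
  {}: w = 0, v = 0
  {1}: w = 8, v = 6
  {2}: w = 5, v = 7
  {3}: w = 8, v = 2
  {4}: w = 6, v = 12
  {1, 2}: w = 13, v = 13
  {1, 3}: w = 16, v = 8
  {1, 4}: w = 14, v = 18
  {2, 3}: w = 13, v = 9
  {2, 4}: w = 11, v = 19
  {3, 4}: w = 14, v = 14
  {1, 2, 3}: w = 21, v = 15
  {1, 2, 4}: w = 19, v = 25
  {1, 3, 4}: w = 22, v = 20
  {2, 3, 4}: w = 19, v = 21
  {1, 2, 3, 4}: w = 27 > 22, infeasible
Best feasible subset: items [1, 2, 4]
Total weight: 19 <= 22, total value: 25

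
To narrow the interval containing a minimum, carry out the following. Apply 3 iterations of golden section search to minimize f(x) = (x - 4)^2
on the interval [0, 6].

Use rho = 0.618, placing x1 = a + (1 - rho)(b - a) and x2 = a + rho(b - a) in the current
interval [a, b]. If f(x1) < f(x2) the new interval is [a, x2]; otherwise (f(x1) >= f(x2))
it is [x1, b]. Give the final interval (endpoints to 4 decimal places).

Golden section search for min of f(x) = (x - 4)^2 on [0, 6].
Each step: x1 = a + (1 - rho)(b - a), x2 = a + rho(b - a); if f(x1) < f(x2) keep [a, x2], otherwise keep [x1, b].
Step 1: [0.0000, 6.0000], x1=2.2920 (f=2.9173), x2=3.7080 (f=0.0853); f(x1) > f(x2) => keep [2.2920, 6.0000]
Step 2: [2.2920, 6.0000], x1=3.7085 (f=0.0850), x2=4.5835 (f=0.3405); f(x1) < f(x2) => keep [2.2920, 4.5835]
Step 3: [2.2920, 4.5835], x1=3.1674 (f=0.6933), x2=3.7082 (f=0.0852); f(x1) > f(x2) => keep [3.1674, 4.5835]
Final interval: [3.1674, 4.5835]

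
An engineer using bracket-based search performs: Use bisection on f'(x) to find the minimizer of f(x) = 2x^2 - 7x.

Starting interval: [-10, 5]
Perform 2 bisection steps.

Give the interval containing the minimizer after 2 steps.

Finding critical point of f(x) = 2x^2 - 7x using bisection on f'(x) = 4x + -7.
f'(x) = 0 when x = 7/4.
Starting interval: [-10, 5]
Step 1: mid = -5/2, f'(mid) = -17, new interval = [-5/2, 5]
Step 2: mid = 5/4, f'(mid) = -2, new interval = [5/4, 5]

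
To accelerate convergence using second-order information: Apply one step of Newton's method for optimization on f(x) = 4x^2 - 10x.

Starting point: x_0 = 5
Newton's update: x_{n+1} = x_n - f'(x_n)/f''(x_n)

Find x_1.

f(x) = 4x^2 - 10x
f'(x) = 8x + (-10), f''(x) = 8
Newton step: x_1 = x_0 - f'(x_0)/f''(x_0)
f'(5) = 30
x_1 = 5 - 30/8 = 5/4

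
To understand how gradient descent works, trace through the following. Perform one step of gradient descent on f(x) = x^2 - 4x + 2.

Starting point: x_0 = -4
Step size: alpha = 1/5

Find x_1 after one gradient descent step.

f(x) = x^2 - 4x + 2
f'(x) = 2x - 4
f'(-4) = 2*-4 + (-4) = -12
x_1 = x_0 - alpha * f'(x_0) = -4 - 1/5 * -12 = -8/5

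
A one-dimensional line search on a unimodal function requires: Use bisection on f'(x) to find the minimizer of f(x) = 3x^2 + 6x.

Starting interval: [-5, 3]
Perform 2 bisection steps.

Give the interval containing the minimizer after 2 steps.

Finding critical point of f(x) = 3x^2 + 6x using bisection on f'(x) = 6x + 6.
f'(x) = 0 when x = -1.
Starting interval: [-5, 3]
Step 1: mid = -1, f'(mid) = 0, new interval = [-1, -1]
Step 2: mid = -1, f'(mid) = 0, new interval = [-1, -1]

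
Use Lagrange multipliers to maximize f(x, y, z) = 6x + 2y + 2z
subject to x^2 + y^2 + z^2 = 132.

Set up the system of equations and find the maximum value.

Lagrange conditions: 6 = 2*lambda*x, 2 = 2*lambda*y, 2 = 2*lambda*z
So x:6 = y:2 = z:2, i.e. x = 6t, y = 2t, z = 2t
Constraint: t^2*(6^2 + 2^2 + 2^2) = 132
  t^2 * 44 = 132  =>  t = sqrt(3)
Maximum = 6*6t + 2*2t + 2*2t = 44*sqrt(3) = sqrt(5808)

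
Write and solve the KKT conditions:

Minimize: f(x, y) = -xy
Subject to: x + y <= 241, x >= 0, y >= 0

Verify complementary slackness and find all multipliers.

Problem: min -xy s.t. x + y <= 241 (multiplier lambda), x >= 0 (mu_x), y >= 0 (mu_y)
KKT stationarity: -y + lambda - mu_x = 0, -x + lambda - mu_y = 0, with lambda, mu_x, mu_y >= 0
Complementary slackness: lambda*(x + y - 241) = 0, mu_x*x = 0, mu_y*y = 0
If lambda = 0: y = -mu_x <= 0 and x = -mu_y <= 0 force x = y = 0 with f = 0; but x = y = 241/2 is feasible with f = -58081/4 < 0, so this is not the minimum. Hence lambda > 0 and x + y = 241.
Try x > 0, y > 0 (so mu_x = mu_y = 0): y = lambda, x = lambda => x = y = lambda
x + y = 241 => 2*lambda = 241 => lambda = 241/2
x* = y* = 241/2 > 0, consistent with mu_x = mu_y = 0.
(Any feasible point with x = 0 or y = 0 has f = 0 > -58081/4, so the minimum is not on those boundaries.)
min(-xy) = -58081/4 (i.e. max xy = 58081/4)
Multipliers: lambda = 241/2, mu_x = 0, mu_y = 0
Complementary slackness: lambda*(x + y - 241) = 241/2*(241/2 + 241/2 - 241) = 0, mu_x*x = 0*241/2 = 0, mu_y*y = 0*241/2 = 0. Satisfied.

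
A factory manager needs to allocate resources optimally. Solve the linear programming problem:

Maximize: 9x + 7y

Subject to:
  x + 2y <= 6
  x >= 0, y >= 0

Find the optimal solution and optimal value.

The feasible region has vertices at [(0, 0), (6, 0), (0, 3)].
Checking objective 9x + 7y at each vertex:
  (0, 0): 9*0 + 7*0 = 0
  (6, 0): 9*6 + 7*0 = 54
  (0, 3): 9*0 + 7*3 = 21
Maximum is 54 at (6, 0).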